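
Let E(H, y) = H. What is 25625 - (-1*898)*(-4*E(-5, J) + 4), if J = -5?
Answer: 47177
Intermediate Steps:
25625 - (-1*898)*(-4*E(-5, J) + 4) = 25625 - (-1*898)*(-4*(-5) + 4) = 25625 - (-898)*(20 + 4) = 25625 - (-898)*24 = 25625 - 1*(-21552) = 25625 + 21552 = 47177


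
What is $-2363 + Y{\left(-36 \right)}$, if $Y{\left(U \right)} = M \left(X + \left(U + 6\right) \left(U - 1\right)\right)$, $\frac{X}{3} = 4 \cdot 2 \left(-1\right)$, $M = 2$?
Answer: $-191$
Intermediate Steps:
$X = -24$ ($X = 3 \cdot 4 \cdot 2 \left(-1\right) = 3 \cdot 8 \left(-1\right) = 3 \left(-8\right) = -24$)
$Y{\left(U \right)} = -48 + 2 \left(-1 + U\right) \left(6 + U\right)$ ($Y{\left(U \right)} = 2 \left(-24 + \left(U + 6\right) \left(U - 1\right)\right) = 2 \left(-24 + \left(6 + U\right) \left(-1 + U\right)\right) = 2 \left(-24 + \left(-1 + U\right) \left(6 + U\right)\right) = -48 + 2 \left(-1 + U\right) \left(6 + U\right)$)
$-2363 + Y{\left(-36 \right)} = -2363 + \left(-60 + 2 \left(-36\right)^{2} + 10 \left(-36\right)\right) = -2363 - -2172 = -2363 + 2172 = -191$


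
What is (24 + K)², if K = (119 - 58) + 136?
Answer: 48841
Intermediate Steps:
K = 197 (K = 61 + 136 = 197)
(24 + K)² = (24 + 197)² = 221² = 48841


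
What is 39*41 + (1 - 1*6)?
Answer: 1594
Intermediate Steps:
39*41 + (1 - 1*6) = 1599 + (1 - 6) = 1599 - 5 = 1594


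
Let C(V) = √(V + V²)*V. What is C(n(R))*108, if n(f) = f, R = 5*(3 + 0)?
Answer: 6480*√15 ≈ 25097.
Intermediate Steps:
R = 15 (R = 5*3 = 15)
C(V) = V*√(V + V²)
C(n(R))*108 = (15*√(15*(1 + 15)))*108 = (15*√(15*16))*108 = (15*√240)*108 = (15*(4*√15))*108 = (60*√15)*108 = 6480*√15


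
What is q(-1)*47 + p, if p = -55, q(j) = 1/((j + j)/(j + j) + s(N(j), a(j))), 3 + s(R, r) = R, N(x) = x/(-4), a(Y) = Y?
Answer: -573/7 ≈ -81.857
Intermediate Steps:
N(x) = -x/4 (N(x) = x*(-¼) = -x/4)
s(R, r) = -3 + R
q(j) = 1/(-2 - j/4) (q(j) = 1/((j + j)/(j + j) + (-3 - j/4)) = 1/((2*j)/((2*j)) + (-3 - j/4)) = 1/((2*j)*(1/(2*j)) + (-3 - j/4)) = 1/(1 + (-3 - j/4)) = 1/(-2 - j/4))
q(-1)*47 + p = -4/(8 - 1)*47 - 55 = -4/7*47 - 55 = -188/7 - 55 = -573/7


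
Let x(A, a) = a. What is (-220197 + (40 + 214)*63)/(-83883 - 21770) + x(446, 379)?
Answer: 40246682/105653 ≈ 380.93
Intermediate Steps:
(-220197 + (40 + 214)*63)/(-83883 - 21770) + x(446, 379) = (-220197 + (40 + 214)*63)/(-83883 - 21770) + 379 = (-220197 + 254*63)/(-105653) + 379 = (-220197 + 16002)*(-1/105653) + 379 = -204195*(-1/105653) + 379 = 204195/105653 + 379 = 40246682/105653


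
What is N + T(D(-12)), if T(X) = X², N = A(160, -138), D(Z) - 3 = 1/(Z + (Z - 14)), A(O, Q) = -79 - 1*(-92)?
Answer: 31541/1444 ≈ 21.843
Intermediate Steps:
A(O, Q) = 13 (A(O, Q) = -79 + 92 = 13)
D(Z) = 3 + 1/(-14 + 2*Z) (D(Z) = 3 + 1/(Z + (Z - 14)) = 3 + 1/(Z + (-14 + Z)) = 3 + 1/(-14 + 2*Z))
N = 13
N + T(D(-12)) = 13 + ((-41 + 6*(-12))/(2*(-7 - 12)))² = 13 + ((½)*(-41 - 72)/(-19))² = 13 + ((½)*(-1/19)*(-113))² = 13 + (113/38)² = 13 + 12769/1444 = 31541/1444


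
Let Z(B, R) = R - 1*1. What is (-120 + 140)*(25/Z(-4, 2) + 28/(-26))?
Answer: 6220/13 ≈ 478.46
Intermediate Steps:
Z(B, R) = -1 + R (Z(B, R) = R - 1 = -1 + R)
(-120 + 140)*(25/Z(-4, 2) + 28/(-26)) = (-120 + 140)*(25/(-1 + 2) + 28/(-26)) = 20*(25/1 + 28*(-1/26)) = 20*(25*1 - 14/13) = 20*(25 - 14/13) = 20*(311/13) = 6220/13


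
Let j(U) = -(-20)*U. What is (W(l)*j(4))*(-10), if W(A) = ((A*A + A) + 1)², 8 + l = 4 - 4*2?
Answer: -14151200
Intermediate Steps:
l = -12 (l = -8 + (4 - 4*2) = -8 + (4 - 8) = -8 - 4 = -12)
j(U) = 20*U
W(A) = (1 + A + A²)² (W(A) = ((A² + A) + 1)² = ((A + A²) + 1)² = (1 + A + A²)²)
(W(l)*j(4))*(-10) = ((1 - 12 + (-12)²)²*(20*4))*(-10) = ((1 - 12 + 144)²*80)*(-10) = (133²*80)*(-10) = (17689*80)*(-10) = 1415120*(-10) = -14151200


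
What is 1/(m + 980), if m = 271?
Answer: 1/1251 ≈ 0.00079936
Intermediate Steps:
1/(m + 980) = 1/(271 + 980) = 1/1251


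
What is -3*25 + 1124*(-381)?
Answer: -428319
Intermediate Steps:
-3*25 + 1124*(-381) = -75 - 428244 = -428319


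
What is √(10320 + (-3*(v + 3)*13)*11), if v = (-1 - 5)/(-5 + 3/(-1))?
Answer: √34845/2 ≈ 93.334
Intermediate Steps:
v = ¾ (v = -6/(-5 + 3*(-1)) = -6/(-5 - 3) = -6/(-8) = -6*(-⅛) = ¾ ≈ 0.75000)
√(10320 + (-3*(v + 3)*13)*11) = √(10320 + (-3*(¾ + 3)*13)*11) = √(10320 + (-3*15/4*13)*11) = √(10320 - 45/4*13*11) = √(10320 - 585/4*11) = √(10320 - 6435/4) = √(34845/4) = √34845/2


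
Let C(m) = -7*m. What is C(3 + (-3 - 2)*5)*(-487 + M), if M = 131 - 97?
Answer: -69762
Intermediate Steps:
M = 34
C(3 + (-3 - 2)*5)*(-487 + M) = (-7*(3 + (-3 - 2)*5))*(-487 + 34) = -7*(3 - 5*5)*(-453) = -7*(3 - 25)*(-453) = -7*(-22)*(-453) = 154*(-453) = -69762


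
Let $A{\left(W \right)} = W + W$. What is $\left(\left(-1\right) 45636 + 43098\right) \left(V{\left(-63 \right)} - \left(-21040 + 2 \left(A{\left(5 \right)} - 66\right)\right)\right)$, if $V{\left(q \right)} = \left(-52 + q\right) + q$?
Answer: $-53232012$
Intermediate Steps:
$V{\left(q \right)} = -52 + 2 q$
$A{\left(W \right)} = 2 W$
$\left(\left(-1\right) 45636 + 43098\right) \left(V{\left(-63 \right)} - \left(-21040 + 2 \left(A{\left(5 \right)} - 66\right)\right)\right) = \left(\left(-1\right) 45636 + 43098\right) \left(\left(-52 + 2 \left(-63\right)\right) + \left(- 2 \left(2 \cdot 5 - 66\right) + 21040\right)\right) = \left(-45636 + 43098\right) \left(\left(-52 - 126\right) + \left(- 2 \left(10 - 66\right) + 21040\right)\right) = - 2538 \left(-178 + \left(\left(-2\right) \left(-56\right) + 21040\right)\right) = - 2538 \left(-178 + \left(112 + 21040\right)\right) = - 2538 \left(-178 + 21152\right) = \left(-2538\right) 20974 = -53232012$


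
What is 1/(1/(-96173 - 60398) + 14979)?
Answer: 156571/2345277008 ≈ 6.6760e-5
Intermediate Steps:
1/(1/(-96173 - 60398) + 14979) = 1/(1/(-156571) + 14979) = 1/(-1/156571 + 14979) = 1/(2345277008/156571) = 156571/2345277008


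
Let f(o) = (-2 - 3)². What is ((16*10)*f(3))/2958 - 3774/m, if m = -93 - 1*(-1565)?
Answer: -1318873/1088544 ≈ -1.2116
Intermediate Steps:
m = 1472 (m = -93 + 1565 = 1472)
f(o) = 25 (f(o) = (-5)² = 25)
((16*10)*f(3))/2958 - 3774/m = ((16*10)*25)/2958 - 3774/1472 = (160*25)*(1/2958) - 3774*1/1472 = 4000*(1/2958) - 1887/736 = 2000/1479 - 1887/736 = -1318873/1088544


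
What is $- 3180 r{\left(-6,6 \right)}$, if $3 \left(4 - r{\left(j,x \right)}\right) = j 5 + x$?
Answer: $-38160$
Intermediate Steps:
$r{\left(j,x \right)} = 4 - \frac{5 j}{3} - \frac{x}{3}$ ($r{\left(j,x \right)} = 4 - \frac{j 5 + x}{3} = 4 - \frac{5 j + x}{3} = 4 - \frac{x + 5 j}{3} = 4 - \left(\frac{x}{3} + \frac{5 j}{3}\right) = 4 - \frac{5 j}{3} - \frac{x}{3}$)
$- 3180 r{\left(-6,6 \right)} = - 3180 \left(4 - -10 - 2\right) = - 3180 \left(4 + 10 - 2\right) = \left(-3180\right) 12 = -38160$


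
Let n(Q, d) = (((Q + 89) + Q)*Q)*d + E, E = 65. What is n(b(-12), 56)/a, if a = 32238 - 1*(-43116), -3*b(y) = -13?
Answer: 213889/678186 ≈ 0.31538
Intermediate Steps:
b(y) = 13/3 (b(y) = -1/3*(-13) = 13/3)
n(Q, d) = 65 + Q*d*(89 + 2*Q) (n(Q, d) = (((Q + 89) + Q)*Q)*d + 65 = (((89 + Q) + Q)*Q)*d + 65 = ((89 + 2*Q)*Q)*d + 65 = (Q*(89 + 2*Q))*d + 65 = Q*d*(89 + 2*Q) + 65 = 65 + Q*d*(89 + 2*Q))
a = 75354 (a = 32238 + 43116 = 75354)
n(b(-12), 56)/a = (65 + 2*56*(13/3)**2 + 89*(13/3)*56)/75354 = (65 + 2*56*(169/9) + 64792/3)*(1/75354) = (65 + 18928/9 + 64792/3)*(1/75354) = (213889/9)*(1/75354) = 213889/678186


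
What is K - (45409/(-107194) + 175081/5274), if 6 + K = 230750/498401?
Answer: -2698648358077796/70441649372889 ≈ -38.310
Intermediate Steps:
K = -2759656/498401 (K = -6 + 230750/498401 = -2759656/498401 ≈ -5.5370)
K - (45409/(-107194) + 175081/5274) = -2759656/498401 - (45409/(-107194) + 175081/5274) = -2759656/498401 - (45409*(-1/107194) + 175081*(1/5274)) = -2759656/498401 - (-45409/107194 + 175081/5274) = -2759656/498401 - 1*4632036412/141335289 = -2759656/498401 - 4632036412/141335289 = -2698648358077796/70441649372889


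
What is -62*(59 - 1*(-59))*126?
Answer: -921816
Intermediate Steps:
-62*(59 - 1*(-59))*126 = -62*(59 + 59)*126 = -62*118*126 = -7316*126 = -921816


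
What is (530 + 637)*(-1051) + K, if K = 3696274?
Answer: 2469757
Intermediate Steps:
(530 + 637)*(-1051) + K = (530 + 637)*(-1051) + 3696274 = 1167*(-1051) + 3696274 = -1226517 + 3696274 = 2469757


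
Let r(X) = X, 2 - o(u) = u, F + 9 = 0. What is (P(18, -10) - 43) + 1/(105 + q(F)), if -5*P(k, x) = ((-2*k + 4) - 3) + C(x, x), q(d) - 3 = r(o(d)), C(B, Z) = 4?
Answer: -21891/595 ≈ -36.792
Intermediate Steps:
F = -9 (F = -9 + 0 = -9)
o(u) = 2 - u
q(d) = 5 - d (q(d) = 3 + (2 - d) = 5 - d)
P(k, x) = -1 + 2*k/5 (P(k, x) = -(((-2*k + 4) - 3) + 4)/5 = -(((4 - 2*k) - 3) + 4)/5 = -((1 - 2*k) + 4)/5 = -(5 - 2*k)/5 = -1 + 2*k/5)
(P(18, -10) - 43) + 1/(105 + q(F)) = ((-1 + (⅖)*18) - 43) + 1/(105 + (5 - 1*(-9))) = ((-1 + 36/5) - 43) + 1/(105 + (5 + 9)) = (31/5 - 43) + 1/(105 + 14) = -184/5 + 1/119 = -21891/595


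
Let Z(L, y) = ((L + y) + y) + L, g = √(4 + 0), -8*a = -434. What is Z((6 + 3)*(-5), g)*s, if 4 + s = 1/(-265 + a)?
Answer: 290336/843 ≈ 344.41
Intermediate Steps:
a = 217/4 (a = -⅛*(-434) = 217/4 ≈ 54.250)
s = -3376/843 (s = -4 + 1/(-265 + 217/4) = -4 + 1/(-843/4) = -4 - 4/843 = -3376/843 ≈ -4.0047)
g = 2 (g = √4 = 2)
Z(L, y) = 2*L + 2*y (Z(L, y) = (L + 2*y) + L = 2*L + 2*y)
Z((6 + 3)*(-5), g)*s = (2*((6 + 3)*(-5)) + 2*2)*(-3376/843) = (2*(9*(-5)) + 4)*(-3376/843) = (2*(-45) + 4)*(-3376/843) = (-90 + 4)*(-3376/843) = -86*(-3376/843) = 290336/843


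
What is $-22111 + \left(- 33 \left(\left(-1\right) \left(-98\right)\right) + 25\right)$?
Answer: $-25320$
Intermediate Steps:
$-22111 + \left(- 33 \left(\left(-1\right) \left(-98\right)\right) + 25\right) = -22111 + \left(\left(-33\right) 98 + 25\right) = -22111 + \left(-3234 + 25\right) = -22111 - 3209 = -25320$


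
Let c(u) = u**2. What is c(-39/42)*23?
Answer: 3887/196 ≈ 19.832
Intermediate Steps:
c(-39/42)*23 = (-39/42)**2*23 = (-39*1/42)**2*23 = (-13/14)**2*23 = (169/196)*23 = 3887/196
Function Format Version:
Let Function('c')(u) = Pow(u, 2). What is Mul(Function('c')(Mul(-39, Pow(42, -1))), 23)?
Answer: Rational(3887, 196) ≈ 19.832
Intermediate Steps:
Mul(Function('c')(Mul(-39, Pow(42, -1))), 23) = Mul(Pow(Mul(-39, Pow(42, -1)), 2), 23) = Mul(Pow(Mul(-39, Rational(1, 42)), 2), 23) = Mul(Pow(Rational(-13, 14), 2), 23) = Mul(Rational(169, 196), 23) = Rational(3887, 196)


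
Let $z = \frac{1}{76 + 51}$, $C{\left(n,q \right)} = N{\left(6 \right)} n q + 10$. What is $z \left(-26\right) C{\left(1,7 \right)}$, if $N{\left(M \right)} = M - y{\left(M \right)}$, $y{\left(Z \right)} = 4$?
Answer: $- \frac{624}{127} \approx -4.9134$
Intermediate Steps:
$N{\left(M \right)} = -4 + M$ ($N{\left(M \right)} = M - 4 = -4 + M$)
$C{\left(n,q \right)} = 10 + 2 n q$ ($C{\left(n,q \right)} = \left(-4 + 6\right) n q + 10 = 2 n q + 10 = 10 + 2 n q$)
$z = \frac{1}{127} \approx 0.007874$
$z \left(-26\right) C{\left(1,7 \right)} = \frac{1}{127} \left(-26\right) \left(10 + 2 \cdot 1 \cdot 7\right) = - \frac{26 \left(10 + 14\right)}{127} = \left(- \frac{26}{127}\right) 24 = - \frac{624}{127}$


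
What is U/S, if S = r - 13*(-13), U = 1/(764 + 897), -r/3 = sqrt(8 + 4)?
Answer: 169/47260433 + 6*sqrt(3)/47260433 ≈ 3.7958e-6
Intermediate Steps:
r = -6*sqrt(3) (r = -3*sqrt(8 + 4) = -6*sqrt(3) ≈ -10.392)
U = 1/1661 ≈ 0.00060205
S = 169 - 6*sqrt(3) (S = -6*sqrt(3) - 13*(-13) = -6*sqrt(3) + 169 = 169 - 6*sqrt(3) ≈ 158.61)
U/S = 1/(1661*(169 - 6*sqrt(3)))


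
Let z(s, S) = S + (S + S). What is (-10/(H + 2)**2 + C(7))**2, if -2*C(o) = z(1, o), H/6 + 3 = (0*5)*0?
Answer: 1819801/16384 ≈ 111.07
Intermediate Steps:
z(s, S) = 3*S (z(s, S) = S + 2*S = 3*S)
H = -18 (H = -18 + 6*((0*5)*0) = -18 + 6*(0*0) = -18 + 6*0 = -18 + 0 = -18)
C(o) = -3*o/2
(-10/(H + 2)**2 + C(7))**2 = (-10/(-18 + 2)**2 - 3/2*7)**2 = (-10/((-16)**2) - 21/2)**2 = (-10/256 - 21/2)**2 = (-10*1/256 - 21/2)**2 = (-5/128 - 21/2)**2 = (-1349/128)**2 = 1819801/16384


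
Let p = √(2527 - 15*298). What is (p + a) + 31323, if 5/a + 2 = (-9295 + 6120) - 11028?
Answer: 88988642/2841 + I*√1943 ≈ 31323.0 + 44.079*I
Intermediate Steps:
a = -1/2841 (a = 5/(-2 + ((-9295 + 6120) - 11028)) = 5/(-2 + (-3175 - 11028)) = 5/(-2 - 14203) = 5/(-14205) = 5*(-1/14205) = -1/2841 ≈ -0.00035199)
p = I*√1943 (p = √(2527 - 4470) = √(-1943) = I*√1943 ≈ 44.079*I)
(p + a) + 31323 = (I*√1943 - 1/2841) + 31323 = (-1/2841 + I*√1943) + 31323 = 88988642/2841 + I*√1943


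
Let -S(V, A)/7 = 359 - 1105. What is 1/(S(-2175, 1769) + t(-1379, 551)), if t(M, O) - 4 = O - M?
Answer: 1/7156 ≈ 0.00013974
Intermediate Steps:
S(V, A) = 5222 (S(V, A) = -7*(359 - 1105) = -7*(-746) = 5222)
t(M, O) = 4 + O - M (t(M, O) = 4 + (O - M) = 4 + O - M)
1/(S(-2175, 1769) + t(-1379, 551)) = 1/(5222 + (4 + 551 - 1*(-1379))) = 1/(5222 + (4 + 551 + 1379)) = 1/(5222 + 1934) = 1/7156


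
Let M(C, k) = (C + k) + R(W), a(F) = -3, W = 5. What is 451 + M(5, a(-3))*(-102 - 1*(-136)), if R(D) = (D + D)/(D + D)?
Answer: 553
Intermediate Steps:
R(D) = 1 (R(D) = (2*D)/((2*D)) = (2*D)*(1/(2*D)) = 1)
M(C, k) = 1 + C + k (M(C, k) = (C + k) + 1 = 1 + C + k)
451 + M(5, a(-3))*(-102 - 1*(-136)) = 451 + (1 + 5 - 3)*(-102 - 1*(-136)) = 451 + 3*(-102 + 136) = 451 + 3*34 = 451 + 102 = 553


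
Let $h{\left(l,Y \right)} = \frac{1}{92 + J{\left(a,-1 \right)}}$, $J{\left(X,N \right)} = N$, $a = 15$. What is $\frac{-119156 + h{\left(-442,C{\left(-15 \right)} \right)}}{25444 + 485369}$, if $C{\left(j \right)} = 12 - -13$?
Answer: $- \frac{10843195}{46483983} \approx -0.23327$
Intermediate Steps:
$C{\left(j \right)} = 25$ ($C{\left(j \right)} = 12 + 13 = 25$)
$h{\left(l,Y \right)} = \frac{1}{91}$ ($h{\left(l,Y \right)} = \frac{1}{92 - 1} = \frac{1}{91}$)
$\frac{-119156 + h{\left(-442,C{\left(-15 \right)} \right)}}{25444 + 485369} = \frac{-119156 + \frac{1}{91}}{25444 + 485369} = - \frac{10843195}{91 \cdot 510813} = \left(- \frac{10843195}{91}\right) \frac{1}{510813} = - \frac{10843195}{46483983}$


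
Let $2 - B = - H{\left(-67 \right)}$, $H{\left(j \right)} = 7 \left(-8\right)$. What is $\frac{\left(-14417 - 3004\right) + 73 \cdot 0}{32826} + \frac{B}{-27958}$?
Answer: $- \frac{80880619}{152958218} \approx -0.52878$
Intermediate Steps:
$H{\left(j \right)} = -56$
$B = -54$ ($B = 2 - \left(-1\right) \left(-56\right) = 2 - 56 = -54$)
$\frac{\left(-14417 - 3004\right) + 73 \cdot 0}{32826} + \frac{B}{-27958} = \frac{\left(-14417 - 3004\right) + 73 \cdot 0}{32826} - \frac{54}{-27958} = \left(-17421 + 0\right) \frac{1}{32826} - - \frac{27}{13979} = \left(-17421\right) \frac{1}{32826} + \frac{27}{13979} = - \frac{5807}{10942} + \frac{27}{13979} = - \frac{80880619}{152958218}$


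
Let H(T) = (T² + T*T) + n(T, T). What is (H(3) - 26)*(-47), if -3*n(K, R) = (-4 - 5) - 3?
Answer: 188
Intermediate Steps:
n(K, R) = 4 (n(K, R) = -((-4 - 5) - 3)/3 = -(-9 - 3)/3 = -⅓*(-12) = 4)
H(T) = 4 + 2*T² (H(T) = (T² + T*T) + 4 = (T² + T²) + 4 = 2*T² + 4 = 4 + 2*T²)
(H(3) - 26)*(-47) = ((4 + 2*3²) - 26)*(-47) = ((4 + 2*9) - 26)*(-47) = ((4 + 18) - 26)*(-47) = (22 - 26)*(-47) = -4*(-47) = 188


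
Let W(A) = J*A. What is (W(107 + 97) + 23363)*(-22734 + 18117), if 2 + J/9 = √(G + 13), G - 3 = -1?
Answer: -90913347 - 8476812*√15 ≈ -1.2374e+8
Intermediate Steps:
G = 2 (G = 3 - 1 = 2)
J = -18 + 9*√15 (J = -18 + 9*√(2 + 13) = -18 + 9*√15 ≈ 16.857)
W(A) = A*(-18 + 9*√15) (W(A) = (-18 + 9*√15)*A = A*(-18 + 9*√15))
(W(107 + 97) + 23363)*(-22734 + 18117) = (9*(107 + 97)*(-2 + √15) + 23363)*(-22734 + 18117) = (9*204*(-2 + √15) + 23363)*(-4617) = ((-3672 + 1836*√15) + 23363)*(-4617) = (19691 + 1836*√15)*(-4617) = -90913347 - 8476812*√15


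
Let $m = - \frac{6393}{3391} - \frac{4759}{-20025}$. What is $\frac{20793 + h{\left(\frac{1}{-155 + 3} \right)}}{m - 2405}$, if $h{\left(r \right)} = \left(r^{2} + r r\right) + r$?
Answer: $- \frac{709163993045925}{82080910749344} \approx -8.6398$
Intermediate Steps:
$m = - \frac{111882056}{67904775}$ ($m = \left(-6393\right) \frac{1}{3391} - - \frac{4759}{20025} = - \frac{6393}{3391} + \frac{4759}{20025} = - \frac{111882056}{67904775} \approx -1.6476$)
$h{\left(r \right)} = r + 2 r^{2}$ ($h{\left(r \right)} = \left(r^{2} + r^{2}\right) + r = 2 r^{2} + r = r + 2 r^{2}$)
$\frac{20793 + h{\left(\frac{1}{-155 + 3} \right)}}{m - 2405} = \frac{20793 + \frac{1 + \frac{2}{-155 + 3}}{-155 + 3}}{- \frac{111882056}{67904775} - 2405} = \frac{20793 + \frac{1 + \frac{2}{-152}}{-152}}{- \frac{163422865931}{67904775}} = \left(20793 - \frac{1 + 2 \left(- \frac{1}{152}\right)}{152}\right) \left(- \frac{67904775}{163422865931}\right) = \left(20793 - \frac{1 - \frac{1}{76}}{152}\right) \left(- \frac{67904775}{163422865931}\right) = \left(20793 - \frac{75}{11552}\right) \left(- \frac{67904775}{163422865931}\right) = \frac{240200661}{11552} \left(- \frac{67904775}{163422865931}\right) = - \frac{709163993045925}{82080910749344}$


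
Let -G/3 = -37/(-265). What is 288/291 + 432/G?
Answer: -3697968/3589 ≈ -1030.4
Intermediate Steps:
G = -111/265 (G = -(-111)/(-265) = -(-111)*(-1)/265 = -3*37/265 = -111/265 ≈ -0.41887)
288/291 + 432/G = 288/291 + 432/(-111/265) = 288*(1/291) + 432*(-265/111) = 96/97 - 38160/37 = -3697968/3589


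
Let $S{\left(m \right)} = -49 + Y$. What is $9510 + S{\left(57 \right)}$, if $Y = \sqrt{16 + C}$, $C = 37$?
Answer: $9461 + \sqrt{53} \approx 9468.3$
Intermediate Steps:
$Y = \sqrt{53}$ ($Y = \sqrt{16 + 37} = \sqrt{53} \approx 7.2801$)
$S{\left(m \right)} = -49 + \sqrt{53}$
$9510 + S{\left(57 \right)} = 9510 - \left(49 - \sqrt{53}\right) = 9461 + \sqrt{53}$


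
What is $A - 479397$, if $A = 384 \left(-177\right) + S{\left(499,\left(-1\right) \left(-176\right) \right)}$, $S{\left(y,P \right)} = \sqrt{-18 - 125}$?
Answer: $-547365 + i \sqrt{143} \approx -5.4737 \cdot 10^{5} + 11.958 i$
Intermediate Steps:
$S{\left(y,P \right)} = i \sqrt{143}$ ($S{\left(y,P \right)} = \sqrt{-143} = i \sqrt{143}$)
$A = -67968 + i \sqrt{143}$ ($A = 384 \left(-177\right) + i \sqrt{143} = -67968 + i \sqrt{143} \approx -67968.0 + 11.958 i$)
$A - 479397 = \left(-67968 + i \sqrt{143}\right) - 479397 = -547365 + i \sqrt{143}$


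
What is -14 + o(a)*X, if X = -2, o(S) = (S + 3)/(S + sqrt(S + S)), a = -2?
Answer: -27/2 + I/2 ≈ -13.5 + 0.5*I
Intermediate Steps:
o(S) = (3 + S)/(S + sqrt(2)*sqrt(S)) (o(S) = (3 + S)/(S + sqrt(2*S)) = (3 + S)/(S + sqrt(2)*sqrt(S)))
-14 + o(a)*X = -14 + ((3 - 2)/(-2 + sqrt(2)*sqrt(-2)))*(-2) = -14 + (1/(-2 + sqrt(2)*(I*sqrt(2))))*(-2) = -14 + (1/(-2 + 2*I))*(-2) = -14 + (((-2 - 2*I)/8)*1)*(-2) = -14 + ((-2 - 2*I)/8)*(-2) = -14 - (-2 - 2*I)/4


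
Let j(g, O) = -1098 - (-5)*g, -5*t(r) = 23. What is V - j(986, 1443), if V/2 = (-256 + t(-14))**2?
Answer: 3299818/25 ≈ 1.3199e+5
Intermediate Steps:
t(r) = -23/5 (t(r) = -1/5*23 = -23/5)
V = 3395618/25 (V = 2*(-256 - 23/5)**2 = 2*(-1303/5)**2 = 2*(1697809/25) = 3395618/25 ≈ 1.3582e+5)
j(g, O) = -1098 + 5*g
V - j(986, 1443) = 3395618/25 - (-1098 + 5*986) = 3395618/25 - (-1098 + 4930) = 3395618/25 - 1*3832 = 3395618/25 - 3832 = 3299818/25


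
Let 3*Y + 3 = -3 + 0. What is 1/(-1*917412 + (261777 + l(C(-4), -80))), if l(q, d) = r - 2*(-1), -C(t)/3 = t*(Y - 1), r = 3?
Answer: -1/655630 ≈ -1.5252e-6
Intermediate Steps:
Y = -2 (Y = -1 + (-3 + 0)/3 = -1 + (1/3)*(-3) = -1 - 1 = -2)
C(t) = 9*t (C(t) = -3*t*(-2 - 1) = -3*t*(-3) = -(-9)*t = 9*t)
l(q, d) = 5 (l(q, d) = 3 - 2*(-1) = 3 + 2 = 5)
1/(-1*917412 + (261777 + l(C(-4), -80))) = 1/(-1*917412 + (261777 + 5)) = 1/(-917412 + 261782) = 1/(-655630) = -1/655630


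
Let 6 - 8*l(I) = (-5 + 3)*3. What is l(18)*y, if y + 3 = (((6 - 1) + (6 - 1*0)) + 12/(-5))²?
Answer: 2661/25 ≈ 106.44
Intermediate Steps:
l(I) = 3/2 (l(I) = ¾ - (-5 + 3)*3/8 = ¾ - (-1)*3/4 = ¾ - ⅛*(-6) = ¾ + ¾ = 3/2)
y = 1774/25 (y = -3 + (((6 - 1) + (6 - 1*0)) + 12/(-5))² = -3 + ((5 + (6 + 0)) + 12*(-⅕))² = -3 + ((5 + 6) - 12/5)² = -3 + (11 - 12/5)² = -3 + (43/5)² = -3 + 1849/25 = 1774/25 ≈ 70.960)
l(18)*y = (3/2)*(1774/25) = 2661/25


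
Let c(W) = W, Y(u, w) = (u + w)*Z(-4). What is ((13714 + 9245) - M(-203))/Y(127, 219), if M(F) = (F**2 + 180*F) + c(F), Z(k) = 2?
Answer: 18493/692 ≈ 26.724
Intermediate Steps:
Y(u, w) = 2*u + 2*w (Y(u, w) = (u + w)*2 = 2*u + 2*w)
M(F) = F**2 + 181*F (M(F) = (F**2 + 180*F) + F = F**2 + 181*F)
((13714 + 9245) - M(-203))/Y(127, 219) = ((13714 + 9245) - (-203)*(181 - 203))/(2*127 + 2*219) = (22959 - (-203)*(-22))/(254 + 438) = (22959 - 1*4466)/692 = (22959 - 4466)*(1/692) = 18493*(1/692) = 18493/692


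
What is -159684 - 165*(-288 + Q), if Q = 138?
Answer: -134934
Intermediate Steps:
-159684 - 165*(-288 + Q) = -159684 - 165*(-288 + 138) = -159684 - 165*(-150) = -159684 - 1*(-24750) = -159684 + 24750 = -134934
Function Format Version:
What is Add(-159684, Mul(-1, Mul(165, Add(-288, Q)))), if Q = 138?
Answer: -134934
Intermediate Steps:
Add(-159684, Mul(-1, Mul(165, Add(-288, Q)))) = Add(-159684, Mul(-1, Mul(165, Add(-288, 138)))) = Add(-159684, Mul(-1, Mul(165, -150))) = Add(-159684, Mul(-1, -24750)) = Add(-159684, 24750) = -134934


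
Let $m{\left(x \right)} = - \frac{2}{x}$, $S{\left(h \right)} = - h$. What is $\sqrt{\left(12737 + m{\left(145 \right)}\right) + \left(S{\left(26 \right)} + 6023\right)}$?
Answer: $\frac{2 \sqrt{98470515}}{145} \approx 136.87$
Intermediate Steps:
$\sqrt{\left(12737 + m{\left(145 \right)}\right) + \left(S{\left(26 \right)} + 6023\right)} = \sqrt{\left(12737 - \frac{2}{145}\right) + \left(\left(-1\right) 26 + 6023\right)} = \sqrt{\left(12737 - \frac{2}{145}\right) + \left(-26 + 6023\right)} = \sqrt{\left(12737 - \frac{2}{145}\right) + 5997} = \sqrt{\frac{1846863}{145} + 5997} = \sqrt{\frac{2716428}{145}} = \frac{2 \sqrt{98470515}}{145}$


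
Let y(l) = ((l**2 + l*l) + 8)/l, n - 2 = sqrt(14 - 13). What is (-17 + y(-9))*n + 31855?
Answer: 95242/3 ≈ 31747.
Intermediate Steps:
n = 3 (n = 2 + sqrt(14 - 13) = 2 + sqrt(1) = 2 + 1 = 3)
y(l) = (8 + 2*l**2)/l (y(l) = ((l**2 + l**2) + 8)/l = (2*l**2 + 8)/l = (8 + 2*l**2)/l)
(-17 + y(-9))*n + 31855 = (-17 + (2*(-9) + 8/(-9)))*3 + 31855 = (-17 + (-18 + 8*(-1/9)))*3 + 31855 = (-17 + (-18 - 8/9))*3 + 31855 = (-17 - 170/9)*3 + 31855 = -323/9*3 + 31855 = -323/3 + 31855 = 95242/3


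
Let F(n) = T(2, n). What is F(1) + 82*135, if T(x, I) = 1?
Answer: 11071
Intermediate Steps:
F(n) = 1
F(1) + 82*135 = 1 + 82*135 = 1 + 11070 = 11071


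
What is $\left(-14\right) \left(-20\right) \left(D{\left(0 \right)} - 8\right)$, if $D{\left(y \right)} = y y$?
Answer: $-2240$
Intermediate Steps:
$D{\left(y \right)} = y^{2}$
$\left(-14\right) \left(-20\right) \left(D{\left(0 \right)} - 8\right) = \left(-14\right) \left(-20\right) \left(0^{2} - 8\right) = 280 \left(0 - 8\right) = 280 \left(-8\right) = -2240$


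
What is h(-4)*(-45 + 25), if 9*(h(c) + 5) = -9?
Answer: 120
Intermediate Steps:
h(c) = -6 (h(c) = -5 + (1/9)*(-9) = -5 - 1 = -6)
h(-4)*(-45 + 25) = -6*(-45 + 25) = -6*(-20) = 120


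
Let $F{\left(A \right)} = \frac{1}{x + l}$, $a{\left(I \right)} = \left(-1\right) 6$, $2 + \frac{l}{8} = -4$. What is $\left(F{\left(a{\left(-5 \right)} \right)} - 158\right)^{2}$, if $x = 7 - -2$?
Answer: $\frac{37982569}{1521} \approx 24972.0$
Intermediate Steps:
$l = -48$ ($l = -16 + 8 \left(-4\right) = -16 - 32 = -48$)
$x = 9$ ($x = 7 + 2 = 9$)
$a{\left(I \right)} = -6$
$F{\left(A \right)} = - \frac{1}{39}$ ($F{\left(A \right)} = \frac{1}{9 - 48} = \frac{1}{-39} = - \frac{1}{39}$)
$\left(F{\left(a{\left(-5 \right)} \right)} - 158\right)^{2} = \left(- \frac{1}{39} - 158\right)^{2} = \left(- \frac{6163}{39}\right)^{2} = \frac{37982569}{1521}$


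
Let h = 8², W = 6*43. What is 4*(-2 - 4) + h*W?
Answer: 16488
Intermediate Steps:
W = 258
h = 64
4*(-2 - 4) + h*W = 4*(-2 - 4) + 64*258 = 4*(-6) + 16512 = -24 + 16512 = 16488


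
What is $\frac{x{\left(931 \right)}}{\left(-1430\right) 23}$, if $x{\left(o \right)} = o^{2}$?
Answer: $- \frac{866761}{32890} \approx -26.353$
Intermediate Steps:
$\frac{x{\left(931 \right)}}{\left(-1430\right) 23} = \frac{931^{2}}{\left(-1430\right) 23} = \frac{866761}{-32890} = 866761 \left(- \frac{1}{32890}\right) = - \frac{866761}{32890}$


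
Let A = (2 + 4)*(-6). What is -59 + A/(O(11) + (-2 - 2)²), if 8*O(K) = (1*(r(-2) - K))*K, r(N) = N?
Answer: -199/5 ≈ -39.800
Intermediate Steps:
A = -36 (A = 6*(-6) = -36)
O(K) = K*(-2 - K)/8 (O(K) = ((1*(-2 - K))*K)/8 = ((-2 - K)*K)/8 = (K*(-2 - K))/8 = K*(-2 - K)/8)
-59 + A/(O(11) + (-2 - 2)²) = -59 - 36/(-⅛*11*(2 + 11) + (-2 - 2)²) = -59 - 36/(-⅛*11*13 + (-4)²) = -59 - 36/(-143/8 + 16) = -59 - 36/(-15/8) = -59 - 8/15*(-36) = -59 + 96/5 = -199/5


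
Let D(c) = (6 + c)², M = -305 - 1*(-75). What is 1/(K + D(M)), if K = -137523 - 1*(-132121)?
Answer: 1/44774 ≈ 2.2334e-5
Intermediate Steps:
M = -230 (M = -305 + 75 = -230)
K = -5402 (K = -137523 + 132121 = -5402)
1/(K + D(M)) = 1/(-5402 + (6 - 230)²) = 1/(-5402 + (-224)²) = 1/(-5402 + 50176) = 1/44774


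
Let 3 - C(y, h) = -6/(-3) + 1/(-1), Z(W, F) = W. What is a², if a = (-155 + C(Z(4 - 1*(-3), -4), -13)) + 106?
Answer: 2209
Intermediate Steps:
C(y, h) = 2 (C(y, h) = 3 - (-6/(-3) + 1/(-1)) = 3 - (-6*(-⅓) + 1*(-1)) = 3 - (2 - 1) = 3 - 1*1 = 3 - 1 = 2)
a = -47 (a = (-155 + 2) + 106 = -153 + 106 = -47)
a² = (-47)² = 2209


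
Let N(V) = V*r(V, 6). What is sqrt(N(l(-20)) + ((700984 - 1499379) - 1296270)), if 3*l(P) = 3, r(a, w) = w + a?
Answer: I*sqrt(2094658) ≈ 1447.3*I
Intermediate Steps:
r(a, w) = a + w
l(P) = 1 (l(P) = (1/3)*3 = 1)
N(V) = V*(6 + V) (N(V) = V*(V + 6) = V*(6 + V))
sqrt(N(l(-20)) + ((700984 - 1499379) - 1296270)) = sqrt(1*(6 + 1) + ((700984 - 1499379) - 1296270)) = sqrt(1*7 + (-798395 - 1296270)) = sqrt(7 - 2094665) = sqrt(-2094658) = I*sqrt(2094658)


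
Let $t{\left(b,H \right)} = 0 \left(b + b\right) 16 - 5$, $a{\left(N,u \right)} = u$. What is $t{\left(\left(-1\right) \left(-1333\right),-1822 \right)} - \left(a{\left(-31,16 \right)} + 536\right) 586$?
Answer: $-323477$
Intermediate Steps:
$t{\left(b,H \right)} = -5$ ($t{\left(b,H \right)} = 0 \cdot 2 b 16 - 5 = 0 \cdot 16 - 5 = 0 - 5 = -5$)
$t{\left(\left(-1\right) \left(-1333\right),-1822 \right)} - \left(a{\left(-31,16 \right)} + 536\right) 586 = -5 - \left(16 + 536\right) 586 = -5 - 552 \cdot 586 = -5 - 323472 = -323477$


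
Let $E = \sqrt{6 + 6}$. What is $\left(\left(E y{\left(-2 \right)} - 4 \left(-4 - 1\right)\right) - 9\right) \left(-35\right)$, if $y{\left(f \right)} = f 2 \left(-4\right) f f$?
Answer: $-385 - 4480 \sqrt{3} \approx -8144.6$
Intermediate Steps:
$y{\left(f \right)} = - 8 f^{3}$ ($y{\left(f \right)} = f \left(- 8 f\right) f = - 8 f^{2} f = - 8 f^{3}$)
$E = 2 \sqrt{3}$ ($E = \sqrt{12} = 2 \sqrt{3} \approx 3.4641$)
$\left(\left(E y{\left(-2 \right)} - 4 \left(-4 - 1\right)\right) - 9\right) \left(-35\right) = \left(\left(2 \sqrt{3} \left(- 8 \left(-2\right)^{3}\right) - 4 \left(-4 - 1\right)\right) - 9\right) \left(-35\right) = \left(\left(2 \sqrt{3} \left(\left(-8\right) \left(-8\right)\right) - -20\right) - 9\right) \left(-35\right) = \left(\left(2 \sqrt{3} \cdot 64 + 20\right) - 9\right) \left(-35\right) = \left(\left(128 \sqrt{3} + 20\right) - 9\right) \left(-35\right) = \left(\left(20 + 128 \sqrt{3}\right) - 9\right) \left(-35\right) = \left(11 + 128 \sqrt{3}\right) \left(-35\right) = -385 - 4480 \sqrt{3}$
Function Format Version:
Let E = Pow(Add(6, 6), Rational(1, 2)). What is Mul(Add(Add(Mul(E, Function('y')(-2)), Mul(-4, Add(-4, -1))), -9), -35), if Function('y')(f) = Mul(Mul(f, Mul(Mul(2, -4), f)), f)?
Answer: Add(-385, Mul(-4480, Pow(3, Rational(1, 2)))) ≈ -8144.6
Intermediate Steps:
Function('y')(f) = Mul(-8, Pow(f, 3)) (Function('y')(f) = Mul(Mul(f, Mul(-8, f)), f) = Mul(Mul(-8, Pow(f, 2)), f) = Mul(-8, Pow(f, 3)))
E = Mul(2, Pow(3, Rational(1, 2))) (E = Pow(12, Rational(1, 2)) = Mul(2, Pow(3, Rational(1, 2))) ≈ 3.4641)
Mul(Add(Add(Mul(E, Function('y')(-2)), Mul(-4, Add(-4, -1))), -9), -35) = Mul(Add(Add(Mul(Mul(2, Pow(3, Rational(1, 2))), Mul(-8, Pow(-2, 3))), Mul(-4, Add(-4, -1))), -9), -35) = Mul(Add(Add(Mul(Mul(2, Pow(3, Rational(1, 2))), Mul(-8, -8)), Mul(-4, -5)), -9), -35) = Mul(Add(Add(Mul(Mul(2, Pow(3, Rational(1, 2))), 64), 20), -9), -35) = Mul(Add(Add(Mul(128, Pow(3, Rational(1, 2))), 20), -9), -35) = Mul(Add(Add(20, Mul(128, Pow(3, Rational(1, 2)))), -9), -35) = Mul(Add(11, Mul(128, Pow(3, Rational(1, 2)))), -35) = Add(-385, Mul(-4480, Pow(3, Rational(1, 2))))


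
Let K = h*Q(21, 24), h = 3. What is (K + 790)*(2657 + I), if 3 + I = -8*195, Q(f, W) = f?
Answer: 933182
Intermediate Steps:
I = -1563 (I = -3 - 8*195 = -3 - 1560 = -1563)
K = 63 (K = 3*21 = 63)
(K + 790)*(2657 + I) = (63 + 790)*(2657 - 1563) = 853*1094 = 933182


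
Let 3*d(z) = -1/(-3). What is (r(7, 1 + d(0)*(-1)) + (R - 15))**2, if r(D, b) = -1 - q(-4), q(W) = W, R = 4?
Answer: 64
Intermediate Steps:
d(z) = 1/9 (d(z) = (-1/(-3))/3 = (-1*(-1/3))/3 = (1/3)*(1/3) = 1/9)
r(D, b) = 3 (r(D, b) = -1 - 1*(-4) = -1 + 4 = 3)
(r(7, 1 + d(0)*(-1)) + (R - 15))**2 = (3 + (4 - 15))**2 = (3 - 11)**2 = (-8)**2 = 64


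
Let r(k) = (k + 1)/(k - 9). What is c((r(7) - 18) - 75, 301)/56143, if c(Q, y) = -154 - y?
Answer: -455/56143 ≈ -0.0081043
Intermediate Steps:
r(k) = (1 + k)/(-9 + k)
c((r(7) - 18) - 75, 301)/56143 = (-154 - 1*301)/56143 = (-154 - 301)*(1/56143) = -455*1/56143 = -455/56143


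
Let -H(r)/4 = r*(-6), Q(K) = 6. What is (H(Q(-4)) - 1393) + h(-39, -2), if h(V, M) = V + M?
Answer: -1290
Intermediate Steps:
H(r) = 24*r (H(r) = -4*r*(-6) = -(-24)*r = 24*r)
h(V, M) = M + V
(H(Q(-4)) - 1393) + h(-39, -2) = (24*6 - 1393) + (-2 - 39) = (144 - 1393) - 41 = -1249 - 41 = -1290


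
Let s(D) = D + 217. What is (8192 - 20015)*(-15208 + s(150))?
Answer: 175465143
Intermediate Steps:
s(D) = 217 + D
(8192 - 20015)*(-15208 + s(150)) = (8192 - 20015)*(-15208 + (217 + 150)) = -11823*(-15208 + 367) = -11823*(-14841) = 175465143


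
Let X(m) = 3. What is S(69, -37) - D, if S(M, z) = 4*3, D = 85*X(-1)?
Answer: -243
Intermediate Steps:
D = 255 (D = 85*3 = 255)
S(M, z) = 12
S(69, -37) - D = 12 - 1*255 = 12 - 255 = -243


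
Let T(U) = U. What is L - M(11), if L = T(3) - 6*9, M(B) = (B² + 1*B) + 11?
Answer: -194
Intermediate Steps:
M(B) = 11 + B + B² (M(B) = (B² + B) + 11 = (B + B²) + 11 = 11 + B + B²)
L = -51 (L = 3 - 6*9 = 3 - 54 = -51)
L - M(11) = -51 - (11 + 11 + 11²) = -51 - (11 + 11 + 121) = -51 - 1*143 = -51 - 143 = -194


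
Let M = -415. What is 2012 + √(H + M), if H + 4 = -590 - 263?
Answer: 2012 + 2*I*√318 ≈ 2012.0 + 35.665*I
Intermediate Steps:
H = -857 (H = -4 + (-590 - 263) = -4 - 853 = -857)
2012 + √(H + M) = 2012 + √(-857 - 415) = 2012 + √(-1272) = 2012 + 2*I*√318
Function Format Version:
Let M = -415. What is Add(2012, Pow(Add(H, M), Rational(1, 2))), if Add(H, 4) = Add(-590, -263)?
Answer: Add(2012, Mul(2, I, Pow(318, Rational(1, 2)))) ≈ Add(2012.0, Mul(35.665, I))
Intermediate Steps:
H = -857 (H = Add(-4, Add(-590, -263)) = Add(-4, -853) = -857)
Add(2012, Pow(Add(H, M), Rational(1, 2))) = Add(2012, Pow(Add(-857, -415), Rational(1, 2))) = Add(2012, Pow(-1272, Rational(1, 2))) = Add(2012, Mul(2, I, Pow(318, Rational(1, 2))))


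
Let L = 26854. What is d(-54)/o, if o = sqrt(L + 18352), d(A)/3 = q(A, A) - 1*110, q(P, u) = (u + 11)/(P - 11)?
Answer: -21321*sqrt(45206)/2938390 ≈ -1.5428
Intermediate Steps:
q(P, u) = (11 + u)/(-11 + P)
d(A) = -330 + 3*(11 + A)/(-11 + A) (d(A) = 3*((11 + A)/(-11 + A) - 1*110) = 3*((11 + A)/(-11 + A) - 110) = 3*(-110 + (11 + A)/(-11 + A)) = -330 + 3*(11 + A)/(-11 + A))
o = sqrt(45206) (o = sqrt(26854 + 18352) = sqrt(45206) ≈ 212.62)
d(-54)/o = (3*(1221 - 109*(-54))/(-11 - 54))/(sqrt(45206)) = (3*(1221 + 5886)/(-65))*(sqrt(45206)/45206) = (3*(-1/65)*7107)*(sqrt(45206)/45206) = -21321*sqrt(45206)/2938390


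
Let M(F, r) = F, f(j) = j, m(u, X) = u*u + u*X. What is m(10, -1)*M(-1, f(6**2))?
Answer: -90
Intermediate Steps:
m(u, X) = u**2 + X*u
m(10, -1)*M(-1, f(6**2)) = (10*(-1 + 10))*(-1) = (10*9)*(-1) = 90*(-1) = -90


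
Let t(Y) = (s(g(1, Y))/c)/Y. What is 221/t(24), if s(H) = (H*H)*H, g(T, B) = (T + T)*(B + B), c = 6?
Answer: 221/6144 ≈ 0.035970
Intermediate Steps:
g(T, B) = 4*B*T (g(T, B) = (2*T)*(2*B) = 4*B*T)
s(H) = H**3 (s(H) = H**2*H = H**3)
t(Y) = 32*Y**2/3 (t(Y) = ((4*Y*1)**3/6)/Y = ((4*Y)**3*(1/6))/Y = ((64*Y**3)*(1/6))/Y = (32*Y**3/3)/Y = 32*Y**2/3)
221/t(24) = 221/(((32/3)*24**2)) = 221/(((32/3)*576)) = 221/6144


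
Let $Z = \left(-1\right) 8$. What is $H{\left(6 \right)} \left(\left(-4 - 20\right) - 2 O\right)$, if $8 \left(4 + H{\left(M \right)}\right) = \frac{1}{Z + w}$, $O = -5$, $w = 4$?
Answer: $\frac{903}{16} \approx 56.438$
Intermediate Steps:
$Z = -8$
$H{\left(M \right)} = - \frac{129}{32}$ ($H{\left(M \right)} = -4 + \frac{1}{8 \left(-8 + 4\right)} = -4 + \frac{1}{8 \left(-4\right)} = -4 + \frac{1}{8} \left(- \frac{1}{4}\right) = -4 - \frac{1}{32} = - \frac{129}{32}$)
$H{\left(6 \right)} \left(\left(-4 - 20\right) - 2 O\right) = - \frac{129 \left(\left(-4 - 20\right) - -10\right)}{32} = - \frac{129 \left(-24 + 10\right)}{32} = \left(- \frac{129}{32}\right) \left(-14\right) = \frac{903}{16}$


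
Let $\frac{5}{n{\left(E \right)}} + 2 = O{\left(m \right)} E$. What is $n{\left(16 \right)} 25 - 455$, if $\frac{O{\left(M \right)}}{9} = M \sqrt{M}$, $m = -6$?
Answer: $\frac{45 \left(- 8736 \sqrt{6} + 23 i\right)}{2 \left(- i + 432 \sqrt{6}\right)} \approx -455.0 + 0.059064 i$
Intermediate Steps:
$O{\left(M \right)} = 9 M^{\frac{3}{2}}$ ($O{\left(M \right)} = 9 M \sqrt{M} = 9 M^{\frac{3}{2}}$)
$n{\left(E \right)} = \frac{5}{-2 - 54 i E \sqrt{6}}$ ($n{\left(E \right)} = \frac{5}{-2 + 9 \left(-6\right)^{\frac{3}{2}} E} = \frac{5}{-2 + 9 \left(- 6 i \sqrt{6}\right) E} = \frac{5}{-2 + - 54 i \sqrt{6} E} = \frac{5}{-2 - 54 i E \sqrt{6}}$)
$n{\left(16 \right)} 25 - 455 = \frac{5}{2 \left(-1 - 27 i 16 \sqrt{6}\right)} 25 - 455 = \frac{5}{2 \left(-1 - 432 i \sqrt{6}\right)} 25 - 455 = \frac{125}{2 \left(-1 - 432 i \sqrt{6}\right)} - 455 = -455 + \frac{125}{2 \left(-1 - 432 i \sqrt{6}\right)}$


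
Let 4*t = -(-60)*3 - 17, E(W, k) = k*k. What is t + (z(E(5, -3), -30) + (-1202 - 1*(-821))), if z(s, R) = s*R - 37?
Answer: -2589/4 ≈ -647.25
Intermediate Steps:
E(W, k) = k²
z(s, R) = -37 + R*s (z(s, R) = R*s - 37 = -37 + R*s)
t = 163/4 (t = (-(-60)*3 - 17)/4 = (-20*(-9) - 17)/4 = (180 - 17)/4 = (¼)*163 = 163/4 ≈ 40.750)
t + (z(E(5, -3), -30) + (-1202 - 1*(-821))) = 163/4 + ((-37 - 30*(-3)²) + (-1202 - 1*(-821))) = 163/4 + ((-37 - 30*9) + (-1202 + 821)) = 163/4 + ((-37 - 270) - 381) = 163/4 + (-307 - 381) = 163/4 - 688 = -2589/4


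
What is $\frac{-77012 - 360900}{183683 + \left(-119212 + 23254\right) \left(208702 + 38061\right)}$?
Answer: $\frac{437912}{23678700271} \approx 1.8494 \cdot 10^{-5}$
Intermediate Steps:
$\frac{-77012 - 360900}{183683 + \left(-119212 + 23254\right) \left(208702 + 38061\right)} = - \frac{437912}{183683 - 23678883954} = - \frac{437912}{-23678700271} = \left(-437912\right) \left(- \frac{1}{23678700271}\right) = \frac{437912}{23678700271}$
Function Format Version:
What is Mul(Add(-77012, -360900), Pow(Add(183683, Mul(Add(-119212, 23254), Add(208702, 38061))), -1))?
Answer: Rational(437912, 23678700271) ≈ 1.8494e-5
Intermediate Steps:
Mul(Add(-77012, -360900), Pow(Add(183683, Mul(Add(-119212, 23254), Add(208702, 38061))), -1)) = Mul(-437912, Pow(Add(183683, Mul(-95958, 246763)), -1)) = Mul(-437912, Pow(Add(183683, -23678883954), -1)) = Mul(-437912, Pow(-23678700271, -1)) = Mul(-437912, Rational(-1, 23678700271)) = Rational(437912, 23678700271)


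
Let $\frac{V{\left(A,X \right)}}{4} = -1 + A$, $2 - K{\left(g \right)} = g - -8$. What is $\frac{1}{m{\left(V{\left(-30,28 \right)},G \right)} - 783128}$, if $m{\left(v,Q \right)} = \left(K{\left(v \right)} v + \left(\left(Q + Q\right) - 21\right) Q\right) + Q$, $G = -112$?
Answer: $- \frac{1}{770432} \approx -1.298 \cdot 10^{-6}$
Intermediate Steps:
$K{\left(g \right)} = -6 - g$ ($K{\left(g \right)} = 2 - \left(g - -8\right) = 2 - \left(g + 8\right) = 2 - \left(8 + g\right) = -6 - g$)
$V{\left(A,X \right)} = -4 + 4 A$ ($V{\left(A,X \right)} = 4 \left(-1 + A\right) = -4 + 4 A$)
$m{\left(v,Q \right)} = Q + Q \left(-21 + 2 Q\right) + v \left(-6 - v\right)$ ($m{\left(v,Q \right)} = \left(\left(-6 - v\right) v + \left(\left(Q + Q\right) - 21\right) Q\right) + Q = \left(v \left(-6 - v\right) + \left(2 Q - 21\right) Q\right) + Q = \left(v \left(-6 - v\right) + \left(-21 + 2 Q\right) Q\right) + Q = \left(v \left(-6 - v\right) + Q \left(-21 + 2 Q\right)\right) + Q = \left(Q \left(-21 + 2 Q\right) + v \left(-6 - v\right)\right) + Q = Q + Q \left(-21 + 2 Q\right) + v \left(-6 - v\right)$)
$\frac{1}{m{\left(V{\left(-30,28 \right)},G \right)} - 783128} = \frac{1}{\left(\left(-20\right) \left(-112\right) + 2 \left(-112\right)^{2} - \left(-4 + 4 \left(-30\right)\right) \left(6 + \left(-4 + 4 \left(-30\right)\right)\right)\right) - 783128} = \frac{1}{\left(2240 + 2 \cdot 12544 - \left(-4 - 120\right) \left(6 - 124\right)\right) - 783128} = \frac{1}{\left(2240 + 25088 - - 124 \left(6 - 124\right)\right) - 783128} = \frac{1}{\left(2240 + 25088 - \left(-124\right) \left(-118\right)\right) - 783128} = \frac{1}{\left(2240 + 25088 - 14632\right) - 783128} = \frac{1}{12696 - 783128} = \frac{1}{-770432} = - \frac{1}{770432}$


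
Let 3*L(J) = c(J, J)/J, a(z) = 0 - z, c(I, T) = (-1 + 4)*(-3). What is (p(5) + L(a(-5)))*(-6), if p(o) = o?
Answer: -132/5 ≈ -26.400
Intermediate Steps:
c(I, T) = -9 (c(I, T) = 3*(-3) = -9)
a(z) = -z
L(J) = -3/J (L(J) = (-9/J)/3 = -3/J)
(p(5) + L(a(-5)))*(-6) = (5 - 3/((-1*(-5))))*(-6) = (5 - 3/5)*(-6) = (5 - 3*⅕)*(-6) = (5 - ⅗)*(-6) = (22/5)*(-6) = -132/5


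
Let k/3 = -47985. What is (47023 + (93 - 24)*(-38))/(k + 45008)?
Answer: -44401/98947 ≈ -0.44874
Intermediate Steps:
k = -143955 (k = 3*(-47985) = -143955)
(47023 + (93 - 24)*(-38))/(k + 45008) = (47023 + (93 - 24)*(-38))/(-143955 + 45008) = (47023 + 69*(-38))/(-98947) = (47023 - 2622)*(-1/98947) = 44401*(-1/98947) = -44401/98947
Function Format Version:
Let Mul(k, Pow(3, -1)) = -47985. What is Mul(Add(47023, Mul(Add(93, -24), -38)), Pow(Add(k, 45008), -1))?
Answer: Rational(-44401, 98947) ≈ -0.44874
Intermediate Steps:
k = -143955 (k = Mul(3, -47985) = -143955)
Mul(Add(47023, Mul(Add(93, -24), -38)), Pow(Add(k, 45008), -1)) = Mul(Add(47023, Mul(Add(93, -24), -38)), Pow(Add(-143955, 45008), -1)) = Mul(Add(47023, Mul(69, -38)), Pow(-98947, -1)) = Mul(Add(47023, -2622), Rational(-1, 98947)) = Mul(44401, Rational(-1, 98947)) = Rational(-44401, 98947)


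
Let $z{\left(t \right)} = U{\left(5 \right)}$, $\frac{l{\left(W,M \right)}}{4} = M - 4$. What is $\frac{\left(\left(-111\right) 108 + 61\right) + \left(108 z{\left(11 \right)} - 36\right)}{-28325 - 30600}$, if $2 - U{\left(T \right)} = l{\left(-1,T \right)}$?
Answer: $\frac{12179}{58925} \approx 0.20669$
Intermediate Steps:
$l{\left(W,M \right)} = -16 + 4 M$ ($l{\left(W,M \right)} = 4 \left(M - 4\right) = 4 \left(-4 + M\right) = -16 + 4 M$)
$U{\left(T \right)} = 18 - 4 T$ ($U{\left(T \right)} = 2 - \left(-16 + 4 T\right) = 18 - 4 T$)
$z{\left(t \right)} = -2$ ($z{\left(t \right)} = 18 - 20 = -2$)
$\frac{\left(\left(-111\right) 108 + 61\right) + \left(108 z{\left(11 \right)} - 36\right)}{-28325 - 30600} = \frac{\left(\left(-111\right) 108 + 61\right) + \left(108 \left(-2\right) - 36\right)}{-28325 - 30600} = \frac{\left(-11988 + 61\right) - 252}{-58925} = \left(-11927 - 252\right) \left(- \frac{1}{58925}\right) = \left(-12179\right) \left(- \frac{1}{58925}\right) = \frac{12179}{58925}$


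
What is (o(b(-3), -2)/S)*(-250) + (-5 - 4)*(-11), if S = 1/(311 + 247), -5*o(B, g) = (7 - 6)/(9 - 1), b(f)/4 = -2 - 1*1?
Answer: 7173/2 ≈ 3586.5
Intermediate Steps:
b(f) = -12 (b(f) = 4*(-2 - 1*1) = 4*(-2 - 1) = 4*(-3) = -12)
o(B, g) = -1/40 (o(B, g) = -(7 - 6)/(5*(9 - 1)) = -1/(5*8) = -⅕*⅛ = -1/40)
S = 1/558 ≈ 0.0017921
(o(b(-3), -2)/S)*(-250) + (-5 - 4)*(-11) = -1/(40*1/558)*(-250) + (-5 - 4)*(-11) = -1/40*558*(-250) - 9*(-11) = -279/20*(-250) + 99 = 6975/2 + 99 = 7173/2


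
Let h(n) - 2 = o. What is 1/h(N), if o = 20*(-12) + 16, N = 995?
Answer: -1/222 ≈ -0.0045045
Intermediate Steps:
o = -224 (o = -240 + 16 = -224)
h(n) = -222 (h(n) = 2 - 224 = -222)
1/h(N) = 1/(-222) = -1/222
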